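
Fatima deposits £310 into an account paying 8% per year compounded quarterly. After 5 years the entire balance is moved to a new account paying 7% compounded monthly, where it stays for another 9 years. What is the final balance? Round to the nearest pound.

Phase 1: 310·(1 + 0.02)^20 ≈ 460.6437.
Phase 2: 460.6437·(1 + 0.07/12)^108 ≈ 863.3278.

£863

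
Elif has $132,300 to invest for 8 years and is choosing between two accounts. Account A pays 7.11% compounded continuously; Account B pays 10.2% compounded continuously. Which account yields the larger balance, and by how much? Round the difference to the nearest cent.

A: e^(0.0711·8) = e^0.5688 ≈ 1.76614640362, so 132,300 × 1.76614640362 ≈ 233,661.1692.
B: e^(0.102·8) = e^0.816 ≈ 2.26143597799, so 132,300 × 2.26143597799 ≈ 299,187.9799.
Difference ≈ 65,526.8107 in favor of B.

Account B, by $65,526.81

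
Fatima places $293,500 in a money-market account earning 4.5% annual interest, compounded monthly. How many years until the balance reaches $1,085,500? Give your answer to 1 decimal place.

We need (1 + 0.00375)^(12t) = 3.6985, so 12t = ln 3.6985 / ln 1.00375 ≈ 349.4318.
t ≈ 349.4318/12 = 29.1193 years.

29.1 years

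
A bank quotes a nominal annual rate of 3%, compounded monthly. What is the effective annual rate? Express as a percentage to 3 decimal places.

EAR = (1 + 3%/12)^12 − 1 = (1 + 0.0025)^12 − 1.
(1 + 0.0025)^12 ≈ 1.030416, so EAR ≈ 3.04160%.

3.042%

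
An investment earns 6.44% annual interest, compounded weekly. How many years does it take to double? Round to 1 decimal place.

(1 + 0.00123846)^(52t) = 2.
52t = ln 2 / ln(1 + 0.00123846) ≈ 0.69315/0.0012377 ≈ 560.0306.
t ≈ 10.7698.

10.8 years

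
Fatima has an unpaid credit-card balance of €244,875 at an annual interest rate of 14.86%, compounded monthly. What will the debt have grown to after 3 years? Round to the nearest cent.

Periodic rate = 14.86%/12 = 0.0123833; periods = 12·3 = 36.
A = 244,875·(1 + 0.1486/12)^36 ≈ 244,875·1.55746941274 ≈ 381,385.3224.

€381,385.32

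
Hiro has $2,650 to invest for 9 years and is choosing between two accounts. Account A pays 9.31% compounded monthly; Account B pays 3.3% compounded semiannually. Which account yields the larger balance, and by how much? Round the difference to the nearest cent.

Account A growth factor: (1 + 0.0931/12)^108 ≈ 2.3040452; balance ≈ 6,105.7198.
Account B growth factor: (1 + 0.0165)^18 ≈ 1.342557495; balance ≈ 3,557.7774.
Account A is larger by 2,547.9424.

Account A, by $2,547.94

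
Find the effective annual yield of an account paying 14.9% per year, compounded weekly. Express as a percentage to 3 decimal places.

16.043%

EAR = (1 + 14.9%/52)^52 − 1 = (1 + 0.00286538)^52 − 1.
(1 + 0.00286538)^52 ≈ 1.160426, so EAR ≈ 16.04257%.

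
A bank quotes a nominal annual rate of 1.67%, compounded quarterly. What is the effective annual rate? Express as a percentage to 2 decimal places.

1.68%

EAR = (1 + 1.67%/4)^4 − 1 = (1 + 0.004175)^4 − 1.
(1 + 0.004175)^4 ≈ 1.016805, so EAR ≈ 1.68049%.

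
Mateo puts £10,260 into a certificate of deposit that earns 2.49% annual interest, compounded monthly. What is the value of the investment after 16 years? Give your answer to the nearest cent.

Growth factor = (1 + 0.002075)^192 ≈ 1.4888250188.
A ≈ 10,260 × 1.4888250188 ≈ 15,275.3447.

£15,275.34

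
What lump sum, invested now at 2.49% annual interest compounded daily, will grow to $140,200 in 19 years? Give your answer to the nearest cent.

$87,355.51

Periodic rate = 2.49%/365 = 0.0000682192; 6935 periods.
P = 140,200/(1 + 0.0249/365)^6935 ≈ 140,200/1.60493597286 ≈ 87,355.5097.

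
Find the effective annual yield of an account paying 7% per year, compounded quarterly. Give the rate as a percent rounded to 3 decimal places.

7.186%

EAR = (1 + 7%/4)^4 − 1 = (1 + 0.0175)^4 − 1.
(1 + 0.0175)^4 ≈ 1.071859, so EAR ≈ 7.18590%.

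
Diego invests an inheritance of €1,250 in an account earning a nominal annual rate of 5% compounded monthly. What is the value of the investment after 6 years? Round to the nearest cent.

Growth factor = (1 + 0.05/12)^72 ≈ 1.349017744.
A ≈ 1,250 × 1.349017744 ≈ 1,686.2722.

€1,686.27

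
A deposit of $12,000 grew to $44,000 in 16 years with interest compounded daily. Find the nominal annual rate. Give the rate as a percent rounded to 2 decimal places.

The 5840-period growth factor is 44,000/12,000 = 3.66667.
r/365 = 3.66667^(1/5840) − 1 ≈ 0.000222505, so r ≈ 365·0.000222505 = 8.12142%.

8.12%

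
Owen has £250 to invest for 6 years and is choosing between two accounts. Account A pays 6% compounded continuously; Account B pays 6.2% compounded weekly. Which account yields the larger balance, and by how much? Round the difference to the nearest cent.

Account B, by £4.25

A: e^(0.06·6) = e^0.36 ≈ 1.43332941, so 250 × 1.43332941 ≈ 358.3324.
B: (1 + 0.062/52)^312 ≈ 1.45031157, so 250 × 1.45031157 ≈ 362.5779.
Difference ≈ 4.2455 in favor of B.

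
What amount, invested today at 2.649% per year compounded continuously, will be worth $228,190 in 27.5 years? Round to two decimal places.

$110,134.64

P = A·e^(−rt) = 228,190·e^(−0.728475).
e^(−0.728475) ≈ 0.482644461955, so P ≈ 110,134.6398.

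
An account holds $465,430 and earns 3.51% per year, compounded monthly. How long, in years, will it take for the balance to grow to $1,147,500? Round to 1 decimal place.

We need (1 + 0.002925)^(12t) = 2.4655, so 12t = ln 2.4655 / ln 1.002925 ≈ 308.9567.
t ≈ 308.9567/12 = 25.7464 years.

25.7 years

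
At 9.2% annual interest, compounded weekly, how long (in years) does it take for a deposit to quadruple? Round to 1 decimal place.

(1 + 0.00176923)^(52t) = 4.
52t = ln 4 / ln(1 + 0.00176923) ≈ 1.3863/0.00176767 ≈ 784.2506.
t ≈ 15.0817.

15.1 years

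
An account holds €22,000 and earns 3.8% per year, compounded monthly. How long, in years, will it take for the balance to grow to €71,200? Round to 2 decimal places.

(1 + 0.00316667)^(12t) = 71,200/22,000 = 3.2364.
12t·ln(1 + 0.00316667) = ln(3.2364); 12t = 1.1745/0.00316166 ≈ 371.4660.
t ≈ 30.9555 years.

30.96 years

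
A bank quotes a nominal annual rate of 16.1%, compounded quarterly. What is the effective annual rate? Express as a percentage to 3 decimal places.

17.098%

One year is 4 periods at 0.04025 each: (1 + 0.04025)^4 ≈ 1.170984.
EAR = 1.170984 − 1 ≈ 17.09838%.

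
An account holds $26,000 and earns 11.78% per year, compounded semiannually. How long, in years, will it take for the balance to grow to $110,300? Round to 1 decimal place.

12.6 years

We need (1 + 0.0589)^(2t) = 4.2423, so 2t = ln 4.2423 / ln 1.0589 ≈ 25.2506.
t ≈ 25.2506/2 = 12.6253 years.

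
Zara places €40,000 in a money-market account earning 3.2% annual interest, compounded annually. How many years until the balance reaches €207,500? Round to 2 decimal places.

52.26 years

(1 + 0.032)^t = 207,500/40,000 = 5.1875.
t·ln(1 + 0.032) = ln(5.1875); t = 1.6463/0.0314987 ≈ 52.2642.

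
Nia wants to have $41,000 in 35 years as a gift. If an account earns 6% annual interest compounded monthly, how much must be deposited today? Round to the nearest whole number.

Periodic rate = 6%/12 = 0.005; 420 periods.
P = 41,000/(1 + 0.005)^420 ≈ 41,000/8.1235514938 ≈ 5,047.0536.

$5,047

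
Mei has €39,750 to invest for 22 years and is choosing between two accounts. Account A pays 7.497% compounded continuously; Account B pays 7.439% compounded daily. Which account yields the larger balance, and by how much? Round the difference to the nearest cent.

A: e^(0.07497·22) = e^1.64934 ≈ 5.20354435432, so 39,750 × 5.20354435432 ≈ 206,840.8881.
B: (1 + 0.07439/365)^8030 ≈ 5.13671232035, so 39,750 × 5.13671232035 ≈ 204,184.3147.
Difference ≈ 2,656.5734 in favor of A.

Account A, by €2,656.57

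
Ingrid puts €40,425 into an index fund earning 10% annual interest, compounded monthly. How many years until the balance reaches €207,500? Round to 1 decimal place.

(1 + 0.00833333)^(12t) = 207,500/40,425 = 5.133.
12t·ln(1 + 0.00833333) = ln(5.133); 12t = 1.6357/0.0082988 ≈ 197.0987.
t ≈ 16.4249 years.

16.4 years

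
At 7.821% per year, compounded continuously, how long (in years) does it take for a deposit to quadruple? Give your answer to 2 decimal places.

17.73 years

e^(0.07821t) = 4, so 0.07821t = ln 4 ≈ 1.3863.
t ≈ 1.3863/0.07821 ≈ 17.7253.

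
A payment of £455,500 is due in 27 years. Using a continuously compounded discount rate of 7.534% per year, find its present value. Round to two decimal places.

P = A·e^(−rt) = 455,500·e^(−2.03418).
e^(−2.03418) ≈ 0.130787684446, so P ≈ 59,573.7903.

£59,573.79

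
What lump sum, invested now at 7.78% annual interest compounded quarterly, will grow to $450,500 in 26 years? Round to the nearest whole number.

Periodic rate = 7.78%/4 = 0.01945; 104 periods.
P = 450,500/(1 + 0.01945)^104 ≈ 450,500/7.41407101222 ≈ 60,762.8386.

$60,763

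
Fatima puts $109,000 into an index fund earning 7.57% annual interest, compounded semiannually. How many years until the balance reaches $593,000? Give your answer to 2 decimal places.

22.80 years

We need (1 + 0.03785)^(2t) = 5.4404, so 2t = ln 5.4404 / ln 1.03785 ≈ 45.5932.
t ≈ 45.5932/2 = 22.7966 years.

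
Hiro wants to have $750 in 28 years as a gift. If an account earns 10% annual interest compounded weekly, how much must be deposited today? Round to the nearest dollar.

$46

Periodic rate = 10%/52 = 0.00192308; 1456 periods.
P = 750/(1 + 0.1/52)^1456 ≈ 750/16.4004888 ≈ 45.7303.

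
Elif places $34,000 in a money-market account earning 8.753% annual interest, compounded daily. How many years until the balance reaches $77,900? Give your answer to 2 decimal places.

9.47 years

We need (1 + 0.000239808)^(365t) = 2.2912, so 365t = ln 2.2912 / ln 1.00024 ≈ 3457.6164.
t ≈ 3457.6164/365 = 9.4729 years.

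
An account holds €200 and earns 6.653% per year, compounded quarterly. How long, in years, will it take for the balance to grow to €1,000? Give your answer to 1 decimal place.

24.4 years

We need (1 + 0.0166325)^(4t) = 5, so 4t = ln 5 / ln 1.016633 ≈ 97.5671.
t ≈ 97.5671/4 = 24.3918 years.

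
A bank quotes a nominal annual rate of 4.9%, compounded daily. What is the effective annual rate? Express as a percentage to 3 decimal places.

5.022%

One year is 365 periods at 0.000134247 each: (1 + 0.000134247)^365 ≈ 1.050217.
EAR = 1.050217 − 1 ≈ 5.02169%.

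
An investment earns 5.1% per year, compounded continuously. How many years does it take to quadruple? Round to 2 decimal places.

e^(0.051t) = 4, so 0.051t = ln 4 ≈ 1.3863.
t ≈ 1.3863/0.051 ≈ 27.1822.

27.18 years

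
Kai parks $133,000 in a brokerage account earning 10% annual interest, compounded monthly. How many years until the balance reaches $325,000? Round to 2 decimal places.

8.97 years

We need (1 + 0.00833333)^(12t) = 2.4436, so 12t = ln 2.4436 / ln 1.008333 ≈ 107.6632.
t ≈ 107.6632/12 = 8.9719 years.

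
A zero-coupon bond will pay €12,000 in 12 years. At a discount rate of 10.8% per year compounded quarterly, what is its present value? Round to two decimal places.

€3,340.41

Growth factor = (1 + 0.027)^48 ≈ 3.5923719169.
P = 12,000/3.5923719169 ≈ 3,340.4114.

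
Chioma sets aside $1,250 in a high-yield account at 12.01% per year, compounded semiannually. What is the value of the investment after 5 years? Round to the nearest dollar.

$2,240

Growth factor = (1 + 0.06005)^10 ≈ 1.791692615.
A ≈ 1,250 × 1.791692615 ≈ 2,239.6158.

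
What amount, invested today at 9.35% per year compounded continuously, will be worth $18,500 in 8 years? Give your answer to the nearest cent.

$8,756.28

P = A·e^(−rt) = 18,500·e^(−0.748).
e^(−0.748) ≈ 0.47331223121, so P ≈ 8,756.2763.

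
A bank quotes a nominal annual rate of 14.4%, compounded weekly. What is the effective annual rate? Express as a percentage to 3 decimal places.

EAR = (1 + 14.4%/52)^52 − 1 = (1 + 0.00276923)^52 − 1.
(1 + 0.00276923)^52 ≈ 1.154654, so EAR ≈ 15.46543%.

15.465%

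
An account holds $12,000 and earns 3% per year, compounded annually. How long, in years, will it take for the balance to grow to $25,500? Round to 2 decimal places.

25.50 years

We need (1 + 0.03)^t = 2.125, so t = ln 2.125 / ln 1.03 ≈ 25.5008.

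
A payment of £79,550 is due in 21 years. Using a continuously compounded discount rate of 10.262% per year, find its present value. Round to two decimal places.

P = A·e^(−rt) = 79,550·e^(−2.15502).
e^(−2.15502) ≈ 0.11590087257, so P ≈ 9,219.9144.

£9,219.91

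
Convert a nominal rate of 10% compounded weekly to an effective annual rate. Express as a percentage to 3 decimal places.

10.506%

One year is 52 periods at 0.00192308 each: (1 + 0.00192308)^52 ≈ 1.105065.
EAR = 1.105065 − 1 ≈ 10.50648%.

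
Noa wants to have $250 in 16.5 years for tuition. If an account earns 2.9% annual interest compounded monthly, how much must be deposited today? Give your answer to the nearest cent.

$155.02

Growth factor = (1 + 0.029/12)^198 ≈ 1.61272088.
P = 250/1.61272088 ≈ 155.0175.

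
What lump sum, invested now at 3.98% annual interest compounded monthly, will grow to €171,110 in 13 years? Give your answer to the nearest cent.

Periodic rate = 3.98%/12 = 0.00331667; 156 periods.
P = 171,110/(1 + 0.0398/12)^156 ≈ 171,110/1.67622437904 ≈ 102,080.6058.

€102,080.61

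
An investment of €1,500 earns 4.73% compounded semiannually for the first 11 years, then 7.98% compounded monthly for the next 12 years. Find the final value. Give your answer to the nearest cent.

€6,515.20

Phase 1: 1,500·(1 + 0.02365)^22 ≈ 2,508.5575.
Phase 2: 2,508.5575·(1 + 0.00665)^144 ≈ 6,515.2000.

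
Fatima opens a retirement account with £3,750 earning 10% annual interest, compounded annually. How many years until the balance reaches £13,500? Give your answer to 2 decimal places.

(1 + 0.1)^t = 13,500/3,750 = 3.6.
t·ln(1 + 0.1) = ln(3.6); t = 1.2809/0.0953102 ≈ 13.4396.

13.44 years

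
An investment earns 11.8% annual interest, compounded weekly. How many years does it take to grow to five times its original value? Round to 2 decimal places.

(1 + 0.00226923)^(52t) = 5.
52t = ln 5 / ln(1 + 0.00226923) ≈ 1.6094/0.00226666 ≈ 710.0482.
t ≈ 13.6548.

13.65 years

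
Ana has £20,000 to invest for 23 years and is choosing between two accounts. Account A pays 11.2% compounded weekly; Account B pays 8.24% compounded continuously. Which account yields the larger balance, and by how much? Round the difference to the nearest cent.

Account A growth factor: (1 + 0.112/52)^1196 ≈ 13.1080929661; balance ≈ 262,161.8593.
Account B growth factor: e^(0.0824·23) = e^1.8952 ≈ 6.65387904737; balance ≈ 133,077.5809.
Account A is larger by 129,084.2784.

Account A, by £129,084.28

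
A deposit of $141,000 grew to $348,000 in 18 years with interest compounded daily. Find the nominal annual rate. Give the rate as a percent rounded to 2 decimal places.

5.02%

The 6570-period growth factor is 348,000/141,000 = 2.46809.
r/365 = 2.46809^(1/6570) − 1 ≈ 0.00013752, so r ≈ 365·0.00013752 = 5.01947%.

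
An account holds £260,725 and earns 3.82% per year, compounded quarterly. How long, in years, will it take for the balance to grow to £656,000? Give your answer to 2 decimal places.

(1 + 0.00955)^(4t) = 656,000/260,725 = 2.5161.
4t·ln(1 + 0.00955) = ln(2.5161); 4t = 0.92269/0.00950469 ≈ 97.0778.
t ≈ 24.2695 years.

24.27 years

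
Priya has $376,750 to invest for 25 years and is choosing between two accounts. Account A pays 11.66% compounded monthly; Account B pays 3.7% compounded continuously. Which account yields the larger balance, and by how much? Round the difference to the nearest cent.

Account A, by $5,903,359.55

A: (1 + 0.1166/12)^300 ≈ 18.19103760488, so 376,750 × 18.19103760488 ≈ 6,853,473.4176.
B: e^(0.037·25) = e^0.925 ≈ 2.52186826036, so 376,750 × 2.52186826036 ≈ 950,113.8671.
Difference ≈ 5,903,359.5505 in favor of A.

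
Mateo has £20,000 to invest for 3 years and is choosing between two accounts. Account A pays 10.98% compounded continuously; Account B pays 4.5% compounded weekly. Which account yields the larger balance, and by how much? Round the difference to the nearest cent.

Account A, by £4,913.28

A: e^(0.1098·3) = e^0.3294 ≈ 1.3901337979, so 20,000 × 1.3901337979 ≈ 27,802.6760.
B: (1 + 0.045/52)^156 ≈ 1.1444699685, so 20,000 × 1.1444699685 ≈ 22,889.3994.
Difference ≈ 4,913.2766 in favor of A.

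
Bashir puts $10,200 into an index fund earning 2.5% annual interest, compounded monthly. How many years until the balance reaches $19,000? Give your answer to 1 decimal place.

We need (1 + 0.00208333)^(12t) = 1.8627, so 12t = ln 1.8627 / ln 1.002083 ≈ 298.8955.
t ≈ 298.8955/12 = 24.9080 years.

24.9 years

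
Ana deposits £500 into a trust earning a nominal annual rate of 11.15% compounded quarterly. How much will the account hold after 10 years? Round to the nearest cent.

Periodic rate = 11.15%/4 = 0.027875; periods = 4·10 = 40.
A = 500·(1 + 0.027875)^40 ≈ 500·3.003392768 ≈ 1,501.6964.

£1,501.70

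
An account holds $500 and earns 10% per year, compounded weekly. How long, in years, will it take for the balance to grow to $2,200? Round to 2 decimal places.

We need (1 + 0.00192308)^(52t) = 4.4, so 52t = ln 4.4 / ln 1.001923 ≈ 771.1749.
t ≈ 771.1749/52 = 14.8303 years.

14.83 years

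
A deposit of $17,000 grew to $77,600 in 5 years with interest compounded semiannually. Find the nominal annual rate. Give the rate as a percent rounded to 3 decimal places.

32.794%

(1 + r/2)^10 = 77,600/17,000 = 4.56471.
1 + r/2 = 4.56471^(1/10) ≈ 1.163969, so r/2 ≈ 0.163969.
r ≈ 2·0.163969 = 32.79373%.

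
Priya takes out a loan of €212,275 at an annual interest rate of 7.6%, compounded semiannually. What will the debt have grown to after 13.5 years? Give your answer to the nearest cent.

€581,068.58

Growth factor = (1 + 0.038)^27 ≈ 2.73733874667.
A ≈ 212,275 × 2.73733874667 ≈ 581,068.5824.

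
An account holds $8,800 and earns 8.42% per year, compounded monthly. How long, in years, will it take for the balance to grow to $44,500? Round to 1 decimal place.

We need (1 + 0.00701667)^(12t) = 5.0568, so 12t = ln 5.0568 / ln 1.007017 ≈ 231.7934.
t ≈ 231.7934/12 = 19.3161 years.

19.3 years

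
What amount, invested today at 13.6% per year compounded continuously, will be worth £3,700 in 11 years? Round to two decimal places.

£828.89

P = A·e^(−rt) = 3,700·e^(−1.496).
e^(−1.496) ≈ 0.2240244682, so P ≈ 828.8905.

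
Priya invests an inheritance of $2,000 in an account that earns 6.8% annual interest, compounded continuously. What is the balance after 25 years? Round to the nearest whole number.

$10,948

A = P·e^(rt) = 2,000·e^(0.068·25) = 2,000·e^1.7.
e^1.7 ≈ 5.4739473917, so A ≈ 10,947.8948.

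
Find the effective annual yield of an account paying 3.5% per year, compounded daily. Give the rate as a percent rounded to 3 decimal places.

EAR = (1 + 3.5%/365)^365 − 1 = (1 + 0.0000958904)^365 − 1.
(1 + 0.0000958904)^365 ≈ 1.035618, so EAR ≈ 3.56180%.

3.562%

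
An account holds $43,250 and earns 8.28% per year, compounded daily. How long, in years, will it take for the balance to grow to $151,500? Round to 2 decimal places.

(1 + 0.000226849)^(365t) = 151,500/43,250 = 3.5029.
365t·ln(1 + 0.000226849) = ln(3.5029); 365t = 1.2536/0.000226824 ≈ 5526.7109.
t ≈ 15.1417 years.

15.14 years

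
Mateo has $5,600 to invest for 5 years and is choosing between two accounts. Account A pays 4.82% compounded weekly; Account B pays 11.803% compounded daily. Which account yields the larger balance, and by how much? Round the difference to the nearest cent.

A: (1 + 0.0482/52)^260 ≈ 1.272378998, so 5,600 × 1.272378998 ≈ 7,125.3224.
B: (1 + 0.11803/365)^1825 ≈ 1.8040869198, so 5,600 × 1.8040869198 ≈ 10,102.8868.
Difference ≈ 2,977.5644 in favor of B.

Account B, by $2,977.56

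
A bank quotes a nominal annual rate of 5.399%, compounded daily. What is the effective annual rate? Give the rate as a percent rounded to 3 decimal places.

EAR = (1 + 5.399%/365)^365 − 1 = (1 + 0.000147918)^365 − 1.
(1 + 0.000147918)^365 ≈ 1.05547, so EAR ≈ 5.54698%.

5.547%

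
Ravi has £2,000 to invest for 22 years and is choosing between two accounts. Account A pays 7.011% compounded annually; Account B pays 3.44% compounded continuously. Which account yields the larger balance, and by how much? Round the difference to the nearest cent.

Account A, by £4,617.98

A: (1 + 0.07011)^22 ≈ 4.440432726, so 2,000 × 4.440432726 ≈ 8,880.8655.
B: e^(0.0344·22) = e^0.7568 ≈ 2.131444673, so 2,000 × 2.131444673 ≈ 4,262.8893.
Difference ≈ 4,617.9761 in favor of A.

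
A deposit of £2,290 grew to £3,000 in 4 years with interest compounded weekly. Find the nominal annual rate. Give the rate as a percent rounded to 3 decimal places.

(1 + r/52)^208 = 3,000/2,290 = 1.31004.
1 + r/52 = 1.31004^(1/208) ≈ 1.001299, so r/52 ≈ 0.00129921.
r ≈ 52·0.00129921 = 6.75590%.

6.756%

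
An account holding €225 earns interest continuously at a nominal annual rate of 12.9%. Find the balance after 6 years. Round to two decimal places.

A = P·e^(rt) = 225·e^(0.129·6) = 225·e^0.774.
e^0.774 ≈ 2.16842262, so A ≈ 487.8951.

€487.90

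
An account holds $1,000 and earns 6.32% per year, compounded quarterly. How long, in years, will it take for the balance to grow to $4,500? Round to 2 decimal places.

We need (1 + 0.0158)^(4t) = 4.5, so 4t = ln 4.5 / ln 1.0158 ≈ 95.9448.
t ≈ 95.9448/4 = 23.9862 years.

23.99 years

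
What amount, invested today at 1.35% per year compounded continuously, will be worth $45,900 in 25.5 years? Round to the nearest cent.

$32,531.70

P = A·e^(−rt) = 45,900·e^(−0.34425).
e^(−0.34425) ≈ 0.70875171797, so P ≈ 32,531.7039.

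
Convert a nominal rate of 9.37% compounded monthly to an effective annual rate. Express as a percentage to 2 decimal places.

9.78%

One year is 12 periods at 0.00780833 each: (1 + 0.00780833)^12 ≈ 1.097831.
EAR = 1.097831 − 1 ≈ 9.78306%.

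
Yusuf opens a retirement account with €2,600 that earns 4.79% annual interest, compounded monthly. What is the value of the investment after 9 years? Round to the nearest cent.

€3,997.84

Growth factor = (1 + 0.0479/12)^108 ≈ 1.537629399.
A ≈ 2,600 × 1.537629399 ≈ 3,997.8364.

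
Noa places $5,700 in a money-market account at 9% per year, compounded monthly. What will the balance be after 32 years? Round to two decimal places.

$100,456.01

Periodic rate = 9%/12 = 0.0075; periods = 12·32 = 384.
A = 5,700·(1 + 0.0075)^384 ≈ 5,700·17.6238605694 ≈ 100,456.0052.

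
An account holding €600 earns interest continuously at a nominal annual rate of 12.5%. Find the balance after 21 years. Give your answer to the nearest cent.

€8,282.74

A = P·e^(rt) = 600·e^(0.125·21) = 600·e^2.625.
e^2.625 ≈ 13.80457419, so A ≈ 8,282.7445.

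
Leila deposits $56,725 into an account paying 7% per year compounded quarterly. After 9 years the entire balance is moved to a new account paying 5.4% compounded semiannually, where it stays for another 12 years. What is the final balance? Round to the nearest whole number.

$200,772

Phase 1: 56,725·(1 + 0.0175)^36 ≈ 105,928.6772.
Phase 2: 105,928.6772·(1 + 0.027)^24 ≈ 200,772.4854.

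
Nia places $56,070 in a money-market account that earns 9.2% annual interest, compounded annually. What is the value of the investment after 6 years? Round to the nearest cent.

$95,075.01

Annual rate = 9.2% = 0.092; years = 6.
A = 56,070·(1 + 0.092)^6 ≈ 56,070·1.6956485007 ≈ 95,075.0114.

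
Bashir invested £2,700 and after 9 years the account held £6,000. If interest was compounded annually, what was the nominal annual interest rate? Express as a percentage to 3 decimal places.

9.278%

The 9-period growth factor is 6,000/2,700 = 2.22222.
r = 2.22222^(1/9) − 1 ≈ 0.092778, i.e. 9.27780%.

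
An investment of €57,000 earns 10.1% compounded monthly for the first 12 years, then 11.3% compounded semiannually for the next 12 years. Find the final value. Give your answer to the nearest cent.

After 12 years at 10.1%: 57,000 × 3.34319835471 ≈ 190,562.3062.
Then 12 years at 11.3%: 190,562.3062 × 3.73996926611 ≈ 712,697.1685.

€712,697.17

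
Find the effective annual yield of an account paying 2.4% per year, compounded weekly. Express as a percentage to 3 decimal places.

One year is 52 periods at 0.000461538 each: (1 + 0.000461538)^52 ≈ 1.024285.
EAR = 1.024285 − 1 ≈ 2.42846%.

2.428%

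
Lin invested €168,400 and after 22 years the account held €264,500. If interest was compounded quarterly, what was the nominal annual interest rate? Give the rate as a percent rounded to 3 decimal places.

2.058%

The 88-period growth factor is 264,500/168,400 = 1.57067.
r/4 = 1.57067^(1/88) − 1 ≈ 0.00514386, so r ≈ 4·0.00514386 = 2.05754%.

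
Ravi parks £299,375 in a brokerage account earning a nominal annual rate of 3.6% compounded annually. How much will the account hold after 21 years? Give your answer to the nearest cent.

£629,173.46

Growth factor = (1 + 0.036)^21 ≈ 2.10162324633.
A ≈ 299,375 × 2.10162324633 ≈ 629,173.4594.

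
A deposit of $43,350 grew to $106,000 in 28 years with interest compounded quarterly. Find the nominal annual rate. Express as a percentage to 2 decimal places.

3.21%

(1 + r/4)^112 = 106,000/43,350 = 2.44521.
1 + r/4 = 2.44521^(1/112) ≈ 1.008015, so r/4 ≈ 0.00801528.
r ≈ 4·0.00801528 = 3.20611%.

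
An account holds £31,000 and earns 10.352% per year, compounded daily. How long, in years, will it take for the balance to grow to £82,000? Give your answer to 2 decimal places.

(1 + 0.000283616)^(365t) = 82,000/31,000 = 2.6452.
365t·ln(1 + 0.000283616) = ln(2.6452); 365t = 0.97273/0.000283576 ≈ 3430.2313.
t ≈ 9.3979 years.

9.40 years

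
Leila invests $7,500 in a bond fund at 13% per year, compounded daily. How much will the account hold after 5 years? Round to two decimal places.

$14,364.89

Periodic rate = 13%/365 = 0.000356164; periods = 365·5 = 1825.
A = 7,500·(1 + 0.13/365)^1825 ≈ 7,500·1.9153191641 ≈ 14,364.8937.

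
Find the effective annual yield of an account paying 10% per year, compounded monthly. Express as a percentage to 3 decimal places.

10.471%

EAR = (1 + 10%/12)^12 − 1 = (1 + 0.00833333)^12 − 1.
(1 + 0.00833333)^12 ≈ 1.104713, so EAR ≈ 10.47131%.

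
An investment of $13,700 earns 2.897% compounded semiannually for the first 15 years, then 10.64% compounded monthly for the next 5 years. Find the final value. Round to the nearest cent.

After 15 years at 2.897%: 13,700 × 1.5394617417 ≈ 21,090.6259.
Then 5 years at 10.64%: 21,090.6259 × 1.698346815 ≈ 35,819.1973.

$35,819.20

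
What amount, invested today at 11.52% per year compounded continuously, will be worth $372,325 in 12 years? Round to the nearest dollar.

P = A·e^(−rt) = 372,325·e^(−1.3824).
e^(−1.3824) ≈ 0.250975488499, so P ≈ 93,444.4488.

$93,444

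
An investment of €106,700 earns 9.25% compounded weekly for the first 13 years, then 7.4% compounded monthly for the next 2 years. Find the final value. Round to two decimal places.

€411,166.58

Phase 1: 106,700·(1 + 0.0925/52)^676 ≈ 354,764.0405.
Phase 2: 354,764.0405·(1 + 0.074/12)^24 ≈ 411,166.5764.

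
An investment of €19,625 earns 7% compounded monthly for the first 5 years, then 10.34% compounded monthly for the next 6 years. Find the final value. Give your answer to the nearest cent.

€51,600.42

Phase 1: 19,625·(1 + 0.07/12)^60 ≈ 27,820.8957.
Phase 2: 27,820.8957·(1 + 0.1034/12)^72 ≈ 51,600.4167.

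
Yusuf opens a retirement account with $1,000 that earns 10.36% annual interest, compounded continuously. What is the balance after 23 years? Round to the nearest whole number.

$10,835

A = P·e^(rt) = 1,000·e^(0.1036·23) = 1,000·e^2.3828.
e^2.3828 ≈ 10.835198987, so A ≈ 10,835.1990.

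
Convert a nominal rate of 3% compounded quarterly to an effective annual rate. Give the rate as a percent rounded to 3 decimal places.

One year is 4 periods at 0.0075 each: (1 + 0.0075)^4 ≈ 1.030339.
EAR = 1.030339 − 1 ≈ 3.03392%.

3.034%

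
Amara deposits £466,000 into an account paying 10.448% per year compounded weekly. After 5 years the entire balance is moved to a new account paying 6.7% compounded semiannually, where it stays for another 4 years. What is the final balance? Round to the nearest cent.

£1,022,156.95

Phase 1: 466,000·(1 + 0.10448/52)^260 ≈ 785,296.6347.
Phase 2: 785,296.6347·(1 + 0.0335)^8 ≈ 1,022,156.9456.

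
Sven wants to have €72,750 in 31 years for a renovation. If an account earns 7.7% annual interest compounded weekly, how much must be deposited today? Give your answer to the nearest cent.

€6,697.90

Growth factor = (1 + 0.077/52)^1612 ≈ 10.861608812.
P = 72,750/10.861608812 ≈ 6,697.9028.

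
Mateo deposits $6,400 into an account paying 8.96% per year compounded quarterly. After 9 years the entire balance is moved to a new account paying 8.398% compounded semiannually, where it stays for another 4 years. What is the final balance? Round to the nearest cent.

$19,744.16

After 9 years at 8.96%: 6,400 × 2.2199861721 ≈ 14,207.9115.
Then 4 years at 8.398%: 14,207.9115 × 1.3896595247 ≈ 19,744.1595.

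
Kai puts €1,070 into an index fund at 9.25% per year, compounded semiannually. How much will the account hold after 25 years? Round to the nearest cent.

€10,260.24

Periodic rate = 9.25%/2 = 0.04625; periods = 2·25 = 50.
A = 1,070·(1 + 0.04625)^50 ≈ 1,070·9.58900511 ≈ 10,260.2355.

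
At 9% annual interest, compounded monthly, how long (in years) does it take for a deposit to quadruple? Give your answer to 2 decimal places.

15.46 years

(1 + 0.0075)^(12t) = 4.
12t = ln 4 / ln(1 + 0.0075) ≈ 1.3863/0.00747201 ≈ 185.5315.
t ≈ 15.4610.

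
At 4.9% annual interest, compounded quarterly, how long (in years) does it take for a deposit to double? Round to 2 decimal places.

(1 + 0.01225)^(4t) = 2.
4t = ln 2 / ln(1 + 0.01225) ≈ 0.69315/0.0121756 ≈ 56.9293.
t ≈ 14.2323.

14.23 years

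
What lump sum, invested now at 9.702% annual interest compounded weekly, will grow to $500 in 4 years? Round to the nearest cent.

Periodic rate = 9.702%/52 = 0.00186577; 208 periods.
P = 500/(1 + 0.09702/52)^208 ≈ 500/1.47361478 ≈ 339.3017.

$339.30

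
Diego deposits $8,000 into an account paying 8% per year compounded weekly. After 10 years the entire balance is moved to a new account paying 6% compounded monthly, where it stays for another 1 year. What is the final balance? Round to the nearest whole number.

$18,891

After 10 years at 8%: 8,000 × 2.2241731884 ≈ 17,793.3855.
Then 1 years at 6%: 17,793.3855 × 1.0616778119 ≈ 18,890.8426.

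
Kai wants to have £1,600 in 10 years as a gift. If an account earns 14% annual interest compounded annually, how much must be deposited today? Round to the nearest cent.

£431.59

Growth factor = (1 + 0.14)^10 ≈ 3.707221314.
P = 1,600/3.707221314 ≈ 431.5901.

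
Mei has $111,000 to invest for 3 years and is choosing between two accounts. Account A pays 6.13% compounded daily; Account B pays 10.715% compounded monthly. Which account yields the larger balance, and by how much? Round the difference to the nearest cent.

Account B, by $19,456.40

Account A growth factor: (1 + 0.0613/365)^1095 ≈ 1.2018770694; balance ≈ 133,408.3547.
Account B growth factor: (1 + 0.10715/12)^36 ≈ 1.37715991507; balance ≈ 152,864.7506.
Account B is larger by 19,456.3959.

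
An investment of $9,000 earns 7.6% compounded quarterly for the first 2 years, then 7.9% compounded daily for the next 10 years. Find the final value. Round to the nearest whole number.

Phase 1: 9,000·(1 + 0.019)^8 ≈ 10,462.5123.
Phase 2: 10,462.5123·(1 + 0.079/365)^3650 ≈ 23,051.0917.

$23,051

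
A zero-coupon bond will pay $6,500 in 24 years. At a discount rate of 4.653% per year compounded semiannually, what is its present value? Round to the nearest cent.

Growth factor = (1 + 0.023265)^48 ≈ 3.015988937.
P = 6,500/3.015988937 ≈ 2,155.1803.

$2,155.18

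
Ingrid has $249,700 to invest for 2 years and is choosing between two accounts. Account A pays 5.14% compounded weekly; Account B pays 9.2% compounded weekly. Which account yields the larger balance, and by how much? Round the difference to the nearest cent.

A: (1 + 0.0514/52)^104 ≈ 1.10821346369, so 249,700 × 1.10821346369 ≈ 276,720.9019.
B: (1 + 0.092/52)^104 ≈ 1.20182041825, so 249,700 × 1.20182041825 ≈ 300,094.5584.
Difference ≈ 23,373.6566 in favor of B.

Account B, by $23,373.66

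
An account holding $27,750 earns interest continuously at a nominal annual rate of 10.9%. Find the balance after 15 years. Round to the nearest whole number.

$142,342

A = P·e^(rt) = 27,750·e^(0.109·15) = 27,750·e^1.635.
e^1.635 ≈ 5.12945799703, so A ≈ 142,342.4594.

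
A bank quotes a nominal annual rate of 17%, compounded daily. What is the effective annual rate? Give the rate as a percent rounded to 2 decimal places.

One year is 365 periods at 0.000465753 each: (1 + 0.000465753)^365 ≈ 1.185258.
EAR = 1.185258 − 1 ≈ 18.52579%.

18.53%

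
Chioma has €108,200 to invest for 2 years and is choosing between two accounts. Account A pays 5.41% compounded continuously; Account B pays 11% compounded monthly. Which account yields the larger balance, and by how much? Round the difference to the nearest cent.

A: e^(0.0541·2) = e^0.1082 ≈ 1.11427057722, so 108,200 × 1.11427057722 ≈ 120,564.0765.
B: (1 + 0.11/12)^24 ≈ 1.24482852144, so 108,200 × 1.24482852144 ≈ 134,690.4460.
Difference ≈ 14,126.3696 in favor of B.

Account B, by €14,126.37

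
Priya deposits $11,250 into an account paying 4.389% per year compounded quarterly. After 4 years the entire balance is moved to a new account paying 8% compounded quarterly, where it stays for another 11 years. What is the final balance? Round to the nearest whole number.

After 4 years at 4.389%: 11,250 × 1.1907743646 ≈ 13,396.2116.
Then 11 years at 8%: 13,396.2116 × 2.3900531425 ≈ 32,017.6576.

$32,018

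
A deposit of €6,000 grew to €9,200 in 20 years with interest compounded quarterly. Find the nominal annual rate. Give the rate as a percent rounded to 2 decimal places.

The 80-period growth factor is 9,200/6,000 = 1.53333.
r/4 = 1.53333^(1/80) − 1 ≈ 0.00535735, so r ≈ 4·0.00535735 = 2.14294%.

2.14%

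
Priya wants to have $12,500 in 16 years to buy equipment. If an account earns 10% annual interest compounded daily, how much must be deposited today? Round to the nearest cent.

Growth factor = (1 + 0.1/365)^5840 ≈ 4.9519471454.
P = 12,500/4.9519471454 ≈ 2,524.2596.

$2,524.26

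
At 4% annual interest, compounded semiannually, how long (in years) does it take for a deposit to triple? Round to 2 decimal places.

(1 + 0.02)^(2t) = 3.
2t = ln 3 / ln(1 + 0.02) ≈ 1.0986/0.0198026 ≈ 55.4781.
t ≈ 27.7391.

27.74 years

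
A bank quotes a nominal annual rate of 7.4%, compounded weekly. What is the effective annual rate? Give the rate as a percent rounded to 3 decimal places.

EAR = (1 + 7.4%/52)^52 − 1 = (1 + 0.00142308)^52 − 1.
(1 + 0.00142308)^52 ≈ 1.07675, so EAR ≈ 7.67502%.

7.675%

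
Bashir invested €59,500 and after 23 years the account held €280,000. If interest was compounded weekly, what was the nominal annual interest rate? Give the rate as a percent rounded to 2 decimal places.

(1 + r/52)^1196 = 280,000/59,500 = 4.70588.
1 + r/52 = 4.70588^(1/1196) ≈ 1.001296, so r/52 ≈ 0.00129583.
r ≈ 52·0.00129583 = 6.73833%.

6.74%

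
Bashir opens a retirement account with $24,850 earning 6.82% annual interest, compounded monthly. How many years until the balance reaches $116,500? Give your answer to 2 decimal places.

We need (1 + 0.00568333)^(12t) = 4.6881, so 12t = ln 4.6881 / ln 1.005683 ≈ 272.6252.
t ≈ 272.6252/12 = 22.7188 years.

22.72 years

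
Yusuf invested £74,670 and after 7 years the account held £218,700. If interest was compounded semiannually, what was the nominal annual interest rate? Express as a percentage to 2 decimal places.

(1 + r/2)^14 = 218,700/74,670 = 2.92889.
1 + r/2 = 2.92889^(1/14) ≈ 1.079782, so r/2 ≈ 0.0797815.
r ≈ 2·0.0797815 = 15.95631%.

15.96%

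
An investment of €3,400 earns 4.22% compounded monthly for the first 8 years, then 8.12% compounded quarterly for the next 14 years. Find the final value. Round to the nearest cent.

Phase 1: 3,400·(1 + 0.0422/12)^96 ≈ 4,762.5498.
Phase 2: 4,762.5498·(1 + 0.0203)^56 ≈ 14,675.7798.

€14,675.78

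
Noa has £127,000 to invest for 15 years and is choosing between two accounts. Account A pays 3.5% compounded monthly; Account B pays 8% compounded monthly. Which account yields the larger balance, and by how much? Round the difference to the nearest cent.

Account B, by £205,454.74

A: (1 + 0.035/12)^180 ≈ 1.68916759535, so 127,000 × 1.68916759535 ≈ 214,524.2846.
B: (1 + 0.08/12)^180 ≈ 3.30692147741, so 127,000 × 3.30692147741 ≈ 419,979.0276.
Difference ≈ 205,454.7430 in favor of B.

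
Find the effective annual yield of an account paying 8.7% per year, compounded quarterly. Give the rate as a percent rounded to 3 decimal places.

One year is 4 periods at 0.02175 each: (1 + 0.02175)^4 ≈ 1.08988.
EAR = 1.08988 − 1 ≈ 8.98798%.

8.988%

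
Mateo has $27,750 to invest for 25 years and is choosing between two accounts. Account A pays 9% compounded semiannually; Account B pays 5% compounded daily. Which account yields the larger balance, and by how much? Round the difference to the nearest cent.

Account A, by $153,806.93

Account A growth factor: (1 + 0.045)^50 ≈ 9.03263627254; balance ≈ 250,655.6566.
Account B growth factor: (1 + 0.05/365)^9125 ≈ 3.4900441668; balance ≈ 96,848.7256.
Account A is larger by 153,806.9309.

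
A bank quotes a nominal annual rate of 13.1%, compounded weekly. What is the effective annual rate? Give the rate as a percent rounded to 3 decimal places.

One year is 52 periods at 0.00251923 each: (1 + 0.00251923)^52 ≈ 1.13978.
EAR = 1.13978 − 1 ≈ 13.97800%.

13.978%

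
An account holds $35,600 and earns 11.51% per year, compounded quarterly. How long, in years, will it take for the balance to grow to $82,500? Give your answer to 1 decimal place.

7.4 years

We need (1 + 0.028775)^(4t) = 2.3174, so 4t = ln 2.3174 / ln 1.028775 ≈ 29.6260.
t ≈ 29.6260/4 = 7.4065 years.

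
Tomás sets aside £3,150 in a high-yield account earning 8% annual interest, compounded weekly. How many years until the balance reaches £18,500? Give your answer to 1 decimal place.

We need (1 + 0.00153846)^(52t) = 5.873, so 52t = ln 5.873 / ln 1.001538 ≈ 1151.6243.
t ≈ 1151.6243/52 = 22.1466 years.

22.1 years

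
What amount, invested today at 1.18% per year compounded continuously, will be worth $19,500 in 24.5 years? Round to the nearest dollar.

$14,604

P = A·e^(−rt) = 19,500·e^(−0.2891).
e^(−0.2891) ≈ 0.74893730793, so P ≈ 14,604.2775.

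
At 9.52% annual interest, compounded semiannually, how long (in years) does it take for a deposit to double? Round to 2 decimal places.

7.45 years

(1 + 0.0476)^(2t) = 2.
2t = ln 2 / ln(1 + 0.0476) ≈ 0.69315/0.0465018 ≈ 14.9058.
t ≈ 7.4529.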